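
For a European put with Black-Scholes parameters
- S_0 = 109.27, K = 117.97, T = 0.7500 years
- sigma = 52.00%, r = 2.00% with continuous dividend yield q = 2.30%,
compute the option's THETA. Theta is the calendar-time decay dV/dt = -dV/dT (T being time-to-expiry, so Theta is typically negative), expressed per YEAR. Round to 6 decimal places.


d1 = 0.0500552218; d2 = -0.4002779881
phi(d1) = 0.3984428133; exp(-qT) = 0.9828979294; exp(-rT) = 0.9851119396
Theta = -S*exp(-qT)*phi(d1)*sigma/(2*sqrt(T)) + r*K*exp(-rT)*N(-d2) - q*S*exp(-qT)*N(-d1)
N(-d1) = 0.4800391914; N(-d2) = 0.6555241106; sqrt(T) = 0.8660254038
Term 1 = -109.2700 * 0.9828979294 * 0.3984428133 * 0.5200 / (2 * 0.8660254038) = -12.8474837603
Term 2 = 0.0200 * 117.9700 * 0.9851119396 * 0.6555241106 = 1.5236170634
Term 3 = -0.0230 * 109.2700 * 0.9828979294 * 0.4800391914 = -1.1858066862
Theta = -12.8474837603 + (1.5236170634) + (-1.1858066862) = -12.509673

Answer: Theta = -12.509673


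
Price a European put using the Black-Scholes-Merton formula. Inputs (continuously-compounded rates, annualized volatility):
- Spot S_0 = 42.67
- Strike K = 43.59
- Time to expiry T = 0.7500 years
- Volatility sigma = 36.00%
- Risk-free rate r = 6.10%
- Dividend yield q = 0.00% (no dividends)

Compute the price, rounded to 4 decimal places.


d1 = (ln(S/K) + (r - q + 0.5*sigma^2) * T) / (sigma * sqrt(T)) = 0.23420641
d2 = d1 - sigma * sqrt(T) = -0.07756274
exp(-rT) = 0.95528075; exp(-qT) = 1.00000000
P = K * exp(-rT) * N(-d2) - S_0 * exp(-qT) * N(-d1)
N(-d1) = 0.40741237; N(-d2) = 0.53091206
P = 43.5900 * 0.95528075 * 0.53091206 - 42.6700 * 1.00000000 * 0.40741237 = 4.7233

Answer: Price = 4.7233


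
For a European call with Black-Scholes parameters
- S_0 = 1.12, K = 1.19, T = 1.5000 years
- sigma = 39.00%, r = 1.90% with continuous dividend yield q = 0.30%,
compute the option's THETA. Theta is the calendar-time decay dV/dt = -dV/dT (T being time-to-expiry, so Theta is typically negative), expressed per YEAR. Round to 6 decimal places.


d1 = 0.1621486384; d2 = -0.3155018614
phi(d1) = 0.3937320711; exp(-qT) = 0.9955101098; exp(-rT) = 0.9719022941
Theta = -S*exp(-qT)*phi(d1)*sigma/(2*sqrt(T)) - r*K*exp(-rT)*N(d2) + q*S*exp(-qT)*N(d1)
N(d1) = 0.5644055975; N(d2) = 0.3761903190; sqrt(T) = 1.2247448714
Term 1 = -1.1200 * 0.9955101098 * 0.3937320711 * 0.3900 / (2 * 1.2247448714) = -0.0698961847
Term 2 = -0.0190 * 1.1900 * 0.9719022941 * 0.3761903190 = -0.0082666735
Term 3 = 0.0030 * 1.1200 * 0.9955101098 * 0.5644055975 = 0.0018878882
Theta = -0.0698961847 + (-0.0082666735) + (0.0018878882) = -0.076275

Answer: Theta = -0.076275


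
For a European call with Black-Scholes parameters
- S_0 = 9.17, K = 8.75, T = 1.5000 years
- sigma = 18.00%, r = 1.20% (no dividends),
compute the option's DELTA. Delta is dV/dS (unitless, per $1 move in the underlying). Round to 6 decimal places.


Answer: Delta = 0.657094

Derivation:
d1 = 0.4045449609; d2 = 0.1840908840
phi(d1) = 0.3675974425; exp(-qT) = 1.0000000000; exp(-rT) = 0.9821610324
N(d1) = 0.6570939887
Delta = exp(-qT) * N(d1) = 1.0000000000 * 0.6570939887 = 0.657094


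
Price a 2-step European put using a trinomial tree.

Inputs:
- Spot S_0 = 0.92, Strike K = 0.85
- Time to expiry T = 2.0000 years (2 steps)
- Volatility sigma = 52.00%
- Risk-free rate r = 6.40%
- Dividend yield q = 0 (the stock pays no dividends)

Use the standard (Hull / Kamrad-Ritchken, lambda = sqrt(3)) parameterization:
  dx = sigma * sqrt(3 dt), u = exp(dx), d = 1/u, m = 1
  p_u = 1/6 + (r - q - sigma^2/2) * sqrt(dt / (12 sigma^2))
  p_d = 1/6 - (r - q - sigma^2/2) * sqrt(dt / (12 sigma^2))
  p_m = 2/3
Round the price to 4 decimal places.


dt = T/N = 1.000000; dx = sigma*sqrt(3*dt) = 0.900666
u = exp(dx) = 2.461243; d = 1/u = 0.406299
p_u = 0.127140, p_m = 0.666667, p_d = 0.206193
Discount per step: exp(-r*dt) = 0.938005
Stock lattice S(k, j) with j the centered position index:
  k=0: S(0,+0) = 0.9200
  k=1: S(1,-1) = 0.3738; S(1,+0) = 0.9200; S(1,+1) = 2.2643
  k=2: S(2,-2) = 0.1519; S(2,-1) = 0.3738; S(2,+0) = 0.9200; S(2,+1) = 2.2643; S(2,+2) = 5.5731
Terminal payoffs V(N, j) = max(K - S_T, 0):
  V(2,-2) = 0.698128; V(2,-1) = 0.476205; V(2,+0) = 0.000000; V(2,+1) = 0.000000; V(2,+2) = 0.000000
Backward induction: V(k, j) = exp(-r*dt) * [p_u * V(k+1, j+1) + p_m * V(k+1, j) + p_d * V(k+1, j-1)]
  V(1,-1) = exp(-r*dt) * [p_u*0.000000 + p_m*0.476205 + p_d*0.698128] = 0.432813
  V(1,+0) = exp(-r*dt) * [p_u*0.000000 + p_m*0.000000 + p_d*0.476205] = 0.092103
  V(1,+1) = exp(-r*dt) * [p_u*0.000000 + p_m*0.000000 + p_d*0.000000] = 0.000000
  V(0,+0) = exp(-r*dt) * [p_u*0.000000 + p_m*0.092103 + p_d*0.432813] = 0.141306

Answer: Price = V(0,0) = 0.1413


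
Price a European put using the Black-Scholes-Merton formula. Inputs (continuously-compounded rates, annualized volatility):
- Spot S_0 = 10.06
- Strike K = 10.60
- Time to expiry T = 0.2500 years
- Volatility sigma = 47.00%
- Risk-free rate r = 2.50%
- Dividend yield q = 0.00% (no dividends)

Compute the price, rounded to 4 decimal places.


Answer: Price = 1.2185

Derivation:
d1 = (ln(S/K) + (r - q + 0.5*sigma^2) * T) / (sigma * sqrt(T)) = -0.07840143
d2 = d1 - sigma * sqrt(T) = -0.31340143
exp(-rT) = 0.99376949; exp(-qT) = 1.00000000
P = K * exp(-rT) * N(-d2) - S_0 * exp(-qT) * N(-d1)
N(-d1) = 0.53124563; N(-d2) = 0.62301215
P = 10.6000 * 0.99376949 * 0.62301215 - 10.0600 * 1.00000000 * 0.53124563 = 1.2185


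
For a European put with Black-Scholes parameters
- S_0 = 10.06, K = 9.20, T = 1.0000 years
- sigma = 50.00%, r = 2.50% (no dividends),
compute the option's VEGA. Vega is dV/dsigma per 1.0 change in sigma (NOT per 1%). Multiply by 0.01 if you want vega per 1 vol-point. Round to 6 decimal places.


d1 = 0.4787273612; d2 = -0.0212726388
phi(d1) = 0.3557494897; exp(-qT) = 1.0000000000; exp(-rT) = 0.9753099120
Vega = S * exp(-qT) * phi(d1) * sqrt(T) = 10.0600 * 1.0000000000 * 0.3557494897 * 1.0000000000 = 3.578840

Answer: Vega = 3.578840


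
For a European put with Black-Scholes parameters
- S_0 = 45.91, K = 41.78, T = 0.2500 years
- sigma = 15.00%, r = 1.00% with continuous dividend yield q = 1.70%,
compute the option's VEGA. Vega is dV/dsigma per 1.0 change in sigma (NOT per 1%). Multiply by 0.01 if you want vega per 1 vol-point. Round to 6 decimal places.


d1 = 1.2710360284; d2 = 1.1960360284
phi(d1) = 0.1778695565; exp(-qT) = 0.9957590185; exp(-rT) = 0.9975031224
Vega = S * exp(-qT) * phi(d1) * sqrt(T) = 45.9100 * 0.9957590185 * 0.1778695565 * 0.5000000000 = 4.065680

Answer: Vega = 4.065680


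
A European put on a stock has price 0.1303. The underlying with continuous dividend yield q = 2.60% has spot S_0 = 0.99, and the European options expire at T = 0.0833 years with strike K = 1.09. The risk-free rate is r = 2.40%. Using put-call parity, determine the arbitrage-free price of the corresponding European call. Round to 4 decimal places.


Put-call parity: C - P = S_0 * exp(-qT) - K * exp(-rT).
S_0 * exp(-qT) = 0.9900 * 0.99783654 = 0.98785818
K * exp(-rT) = 1.0900 * 0.99800280 = 1.08782305
C = P + S*exp(-qT) - K*exp(-rT)
C = 0.1303 + 0.98785818 - 1.08782305 = 0.0303

Answer: Call price = 0.0303


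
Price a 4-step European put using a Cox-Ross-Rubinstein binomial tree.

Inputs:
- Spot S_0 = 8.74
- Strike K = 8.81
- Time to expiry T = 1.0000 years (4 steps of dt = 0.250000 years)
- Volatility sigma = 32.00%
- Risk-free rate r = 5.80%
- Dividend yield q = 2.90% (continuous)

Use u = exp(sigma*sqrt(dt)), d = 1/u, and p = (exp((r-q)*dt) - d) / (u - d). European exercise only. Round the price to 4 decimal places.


Answer: Price = V(0,0) = 0.9298

Derivation:
dt = T/N = 0.250000
u = exp(sigma*sqrt(dt)) = 1.173511; d = 1/u = 0.852144
p = (exp((r-q)*dt) - d) / (u - d) = 0.482727
Discount per step: exp(-r*dt) = 0.985605
Stock lattice S(k, i) with i counting down-moves:
  k=0: S(0,0) = 8.7400
  k=1: S(1,0) = 10.2565; S(1,1) = 7.4477
  k=2: S(2,0) = 12.0361; S(2,1) = 8.7400; S(2,2) = 6.3465
  k=3: S(3,0) = 14.1245; S(3,1) = 10.2565; S(3,2) = 7.4477; S(3,3) = 5.4082
  k=4: S(4,0) = 16.5752; S(4,1) = 12.0361; S(4,2) = 8.7400; S(4,3) = 6.3465; S(4,4) = 4.6085
Terminal payoffs V(N, i) = max(K - S_T, 0):
  V(4,0) = 0.000000; V(4,1) = 0.000000; V(4,2) = 0.070000; V(4,3) = 2.463457; V(4,4) = 4.201464
Backward induction: V(k, i) = exp(-r*dt) * [p * V(k+1, i) + (1-p) * V(k+1, i+1)].
  V(3,0) = exp(-r*dt) * [p*0.000000 + (1-p)*0.000000] = 0.000000
  V(3,1) = exp(-r*dt) * [p*0.000000 + (1-p)*0.070000] = 0.035688
  V(3,2) = exp(-r*dt) * [p*0.070000 + (1-p)*2.463457] = 1.289241
  V(3,3) = exp(-r*dt) * [p*2.463457 + (1-p)*4.201464] = 3.314077
  V(2,0) = exp(-r*dt) * [p*0.000000 + (1-p)*0.035688] = 0.018195
  V(2,1) = exp(-r*dt) * [p*0.035688 + (1-p)*1.289241] = 0.674269
  V(2,2) = exp(-r*dt) * [p*1.289241 + (1-p)*3.314077] = 2.302997
  V(1,0) = exp(-r*dt) * [p*0.018195 + (1-p)*0.674269] = 0.352417
  V(1,1) = exp(-r*dt) * [p*0.674269 + (1-p)*2.302997] = 1.494932
  V(0,0) = exp(-r*dt) * [p*0.352417 + (1-p)*1.494932] = 0.929828


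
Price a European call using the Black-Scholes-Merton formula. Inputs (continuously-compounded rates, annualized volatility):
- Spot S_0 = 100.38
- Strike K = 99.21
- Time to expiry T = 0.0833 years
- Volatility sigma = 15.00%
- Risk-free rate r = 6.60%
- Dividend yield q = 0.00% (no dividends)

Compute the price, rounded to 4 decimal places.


Answer: Price = 2.7099

Derivation:
d1 = (ln(S/K) + (r - q + 0.5*sigma^2) * T) / (sigma * sqrt(T)) = 0.41945020
d2 = d1 - sigma * sqrt(T) = 0.37615759
exp(-rT) = 0.99451729; exp(-qT) = 1.00000000
C = S_0 * exp(-qT) * N(d1) - K * exp(-rT) * N(d2)
N(d1) = 0.66255643; N(d2) = 0.64660013
C = 100.3800 * 1.00000000 * 0.66255643 - 99.2100 * 0.99451729 * 0.64660013 = 2.7099


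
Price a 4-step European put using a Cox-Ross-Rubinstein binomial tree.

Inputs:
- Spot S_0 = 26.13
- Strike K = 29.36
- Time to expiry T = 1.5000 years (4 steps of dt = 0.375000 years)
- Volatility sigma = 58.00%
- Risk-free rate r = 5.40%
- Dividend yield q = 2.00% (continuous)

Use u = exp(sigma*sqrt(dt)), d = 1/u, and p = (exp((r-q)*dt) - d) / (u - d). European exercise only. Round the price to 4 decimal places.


dt = T/N = 0.375000
u = exp(sigma*sqrt(dt)) = 1.426432; d = 1/u = 0.701050
p = (exp((r-q)*dt) - d) / (u - d) = 0.429817
Discount per step: exp(-r*dt) = 0.979954
Stock lattice S(k, i) with i counting down-moves:
  k=0: S(0,0) = 26.1300
  k=1: S(1,0) = 37.2727; S(1,1) = 18.3184
  k=2: S(2,0) = 53.1669; S(2,1) = 26.1300; S(2,2) = 12.8421
  k=3: S(3,0) = 75.8390; S(3,1) = 37.2727; S(3,2) = 18.3184; S(3,3) = 9.0030
  k=4: S(4,0) = 108.1791; S(4,1) = 53.1669; S(4,2) = 26.1300; S(4,3) = 12.8421; S(4,4) = 6.3115
Terminal payoffs V(N, i) = max(K - S_T, 0):
  V(4,0) = 0.000000; V(4,1) = 0.000000; V(4,2) = 3.230000; V(4,3) = 16.517859; V(4,4) = 23.048458
Backward induction: V(k, i) = exp(-r*dt) * [p * V(k+1, i) + (1-p) * V(k+1, i+1)].
  V(3,0) = exp(-r*dt) * [p*0.000000 + (1-p)*0.000000] = 0.000000
  V(3,1) = exp(-r*dt) * [p*0.000000 + (1-p)*3.230000] = 1.804771
  V(3,2) = exp(-r*dt) * [p*3.230000 + (1-p)*16.517859] = 10.589876
  V(3,3) = exp(-r*dt) * [p*16.517859 + (1-p)*23.048458] = 19.835725
  V(2,0) = exp(-r*dt) * [p*0.000000 + (1-p)*1.804771] = 1.008421
  V(2,1) = exp(-r*dt) * [p*1.804771 + (1-p)*10.589876] = 6.677292
  V(2,2) = exp(-r*dt) * [p*10.589876 + (1-p)*19.835725] = 15.543730
  V(1,0) = exp(-r*dt) * [p*1.008421 + (1-p)*6.677292] = 4.155702
  V(1,1) = exp(-r*dt) * [p*6.677292 + (1-p)*15.543730] = 11.497583
  V(0,0) = exp(-r*dt) * [p*4.155702 + (1-p)*11.497583] = 8.174690

Answer: Price = V(0,0) = 8.1747


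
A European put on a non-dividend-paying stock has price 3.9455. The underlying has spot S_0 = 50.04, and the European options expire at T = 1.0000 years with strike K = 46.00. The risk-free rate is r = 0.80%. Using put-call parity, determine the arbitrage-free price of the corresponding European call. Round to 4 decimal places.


Put-call parity: C - P = S_0 * exp(-qT) - K * exp(-rT).
S_0 * exp(-qT) = 50.0400 * 1.00000000 = 50.04000000
K * exp(-rT) = 46.0000 * 0.99203191 = 45.63346808
C = P + S*exp(-qT) - K*exp(-rT)
C = 3.9455 + 50.04000000 - 45.63346808 = 8.3520

Answer: Call price = 8.3520


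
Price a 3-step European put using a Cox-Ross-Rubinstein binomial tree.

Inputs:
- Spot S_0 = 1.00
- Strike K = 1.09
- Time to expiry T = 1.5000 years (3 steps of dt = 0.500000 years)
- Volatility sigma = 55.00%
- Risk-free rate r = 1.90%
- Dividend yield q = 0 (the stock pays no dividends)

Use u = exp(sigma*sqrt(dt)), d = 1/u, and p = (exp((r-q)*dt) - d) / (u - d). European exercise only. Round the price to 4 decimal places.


dt = T/N = 0.500000
u = exp(sigma*sqrt(dt)) = 1.475370; d = 1/u = 0.677796
p = (exp((r-q)*dt) - d) / (u - d) = 0.415948
Discount per step: exp(-r*dt) = 0.990545
Stock lattice S(k, i) with i counting down-moves:
  k=0: S(0,0) = 1.0000
  k=1: S(1,0) = 1.4754; S(1,1) = 0.6778
  k=2: S(2,0) = 2.1767; S(2,1) = 1.0000; S(2,2) = 0.4594
  k=3: S(3,0) = 3.2115; S(3,1) = 1.4754; S(3,2) = 0.6778; S(3,3) = 0.3114
Terminal payoffs V(N, i) = max(K - S_T, 0):
  V(3,0) = 0.000000; V(3,1) = 0.000000; V(3,2) = 0.412204; V(3,3) = 0.778615
Backward induction: V(k, i) = exp(-r*dt) * [p * V(k+1, i) + (1-p) * V(k+1, i+1)].
  V(2,0) = exp(-r*dt) * [p*0.000000 + (1-p)*0.000000] = 0.000000
  V(2,1) = exp(-r*dt) * [p*0.000000 + (1-p)*0.412204] = 0.238472
  V(2,2) = exp(-r*dt) * [p*0.412204 + (1-p)*0.778615] = 0.620286
  V(1,0) = exp(-r*dt) * [p*0.000000 + (1-p)*0.238472] = 0.137963
  V(1,1) = exp(-r*dt) * [p*0.238472 + (1-p)*0.620286] = 0.457108
  V(0,0) = exp(-r*dt) * [p*0.137963 + (1-p)*0.457108] = 0.321294

Answer: Price = V(0,0) = 0.3213


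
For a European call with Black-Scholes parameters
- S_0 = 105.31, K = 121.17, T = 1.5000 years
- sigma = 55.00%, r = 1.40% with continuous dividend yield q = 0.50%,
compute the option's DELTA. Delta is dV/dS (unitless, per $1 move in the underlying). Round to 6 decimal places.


Answer: Delta = 0.554883

Derivation:
d1 = 0.1485858446; d2 = -0.5250238346
phi(d1) = 0.3945626235; exp(-qT) = 0.9925280548; exp(-rT) = 0.9792189646
N(d1) = 0.5590597783
Delta = exp(-qT) * N(d1) = 0.9925280548 * 0.5590597783 = 0.554883


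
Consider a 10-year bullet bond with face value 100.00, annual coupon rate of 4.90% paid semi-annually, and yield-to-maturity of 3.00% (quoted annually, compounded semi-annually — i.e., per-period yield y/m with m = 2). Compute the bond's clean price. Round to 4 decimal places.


Answer: Price = 116.3102

Derivation:
Coupon per period c = face * coupon_rate / m = 2.450000
Periods per year m = 2; per-period yield y/m = 0.015000
Number of cashflows N = 20
Cashflows (t years, CF_t, discount factor 1/(1+y/m)^(m*t), PV):
  t = 0.5000: CF_t = 2.450000, DF = 0.985222, PV = 2.413793
  t = 1.0000: CF_t = 2.450000, DF = 0.970662, PV = 2.378121
  t = 1.5000: CF_t = 2.450000, DF = 0.956317, PV = 2.342977
  t = 2.0000: CF_t = 2.450000, DF = 0.942184, PV = 2.308351
  t = 2.5000: CF_t = 2.450000, DF = 0.928260, PV = 2.274238
  t = 3.0000: CF_t = 2.450000, DF = 0.914542, PV = 2.240628
  t = 3.5000: CF_t = 2.450000, DF = 0.901027, PV = 2.207516
  t = 4.0000: CF_t = 2.450000, DF = 0.887711, PV = 2.174892
  t = 4.5000: CF_t = 2.450000, DF = 0.874592, PV = 2.142751
  t = 5.0000: CF_t = 2.450000, DF = 0.861667, PV = 2.111085
  t = 5.5000: CF_t = 2.450000, DF = 0.848933, PV = 2.079886
  t = 6.0000: CF_t = 2.450000, DF = 0.836387, PV = 2.049149
  t = 6.5000: CF_t = 2.450000, DF = 0.824027, PV = 2.018866
  t = 7.0000: CF_t = 2.450000, DF = 0.811849, PV = 1.989031
  t = 7.5000: CF_t = 2.450000, DF = 0.799852, PV = 1.959636
  t = 8.0000: CF_t = 2.450000, DF = 0.788031, PV = 1.930676
  t = 8.5000: CF_t = 2.450000, DF = 0.776385, PV = 1.902144
  t = 9.0000: CF_t = 2.450000, DF = 0.764912, PV = 1.874033
  t = 9.5000: CF_t = 2.450000, DF = 0.753607, PV = 1.846338
  t = 10.0000: CF_t = 102.450000, DF = 0.742470, PV = 76.066094
Price P = sum_t PV_t = 116.310207


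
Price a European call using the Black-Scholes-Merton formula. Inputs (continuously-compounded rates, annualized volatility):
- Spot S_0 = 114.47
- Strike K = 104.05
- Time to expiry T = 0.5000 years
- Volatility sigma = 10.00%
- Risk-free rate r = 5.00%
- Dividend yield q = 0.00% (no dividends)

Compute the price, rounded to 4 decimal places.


d1 = (ln(S/K) + (r - q + 0.5*sigma^2) * T) / (sigma * sqrt(T)) = 1.73865151
d2 = d1 - sigma * sqrt(T) = 1.66794083
exp(-rT) = 0.97530991; exp(-qT) = 1.00000000
C = S_0 * exp(-qT) * N(d1) - K * exp(-rT) * N(d2)
N(d1) = 0.95895196; N(d2) = 0.95233626
C = 114.4700 * 1.00000000 * 0.95895196 - 104.0500 * 0.97530991 * 0.95233626 = 13.1272

Answer: Price = 13.1272


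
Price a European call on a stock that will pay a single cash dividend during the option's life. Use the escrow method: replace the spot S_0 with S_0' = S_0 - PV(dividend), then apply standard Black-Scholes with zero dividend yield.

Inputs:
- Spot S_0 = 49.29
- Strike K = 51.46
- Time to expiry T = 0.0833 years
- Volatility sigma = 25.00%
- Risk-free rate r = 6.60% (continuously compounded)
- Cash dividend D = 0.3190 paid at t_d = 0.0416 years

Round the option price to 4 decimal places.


Answer: Price = 0.5986

Derivation:
PV(D) = D * exp(-r * t_d) = 0.3190 * 0.99725817 = 0.31812535
S_0' = S_0 - PV(D) = 49.2900 - 0.31812535 = 48.97187465
d1 = (ln(S_0'/K) + (r + sigma^2/2)*T) / (sigma*sqrt(T)) = -0.57457016
d2 = d1 - sigma*sqrt(T) = -0.64672451
exp(-rT) = 0.99451729
N(d1) = 0.28279102; N(d2) = 0.25890513
C = S_0' * N(d1) - K * exp(-rT) * N(d2) = 48.97187465 * 0.28279102 - 51.4600 * 0.99451729 * 0.25890513 = 0.5986


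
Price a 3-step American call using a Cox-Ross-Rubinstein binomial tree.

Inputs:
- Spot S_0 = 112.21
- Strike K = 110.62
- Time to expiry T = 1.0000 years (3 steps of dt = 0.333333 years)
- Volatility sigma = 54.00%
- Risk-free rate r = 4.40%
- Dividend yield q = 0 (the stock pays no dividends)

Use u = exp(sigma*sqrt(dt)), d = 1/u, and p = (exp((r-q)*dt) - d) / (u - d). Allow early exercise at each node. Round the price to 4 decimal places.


dt = T/N = 0.333333
u = exp(sigma*sqrt(dt)) = 1.365839; d = 1/u = 0.732151
p = (exp((r-q)*dt) - d) / (u - d) = 0.445998
Discount per step: exp(-r*dt) = 0.985440
Stock lattice S(k, i) with i counting down-moves:
  k=0: S(0,0) = 112.2100
  k=1: S(1,0) = 153.2608; S(1,1) = 82.1546
  k=2: S(2,0) = 209.3297; S(2,1) = 112.2100; S(2,2) = 60.1495
  k=3: S(3,0) = 285.9107; S(3,1) = 153.2608; S(3,2) = 82.1546; S(3,3) = 44.0385
Terminal payoffs V(N, i) = max(S_T - K, 0):
  V(3,0) = 175.290708; V(3,1) = 42.640833; V(3,2) = 0.000000; V(3,3) = 0.000000
Backward induction: V(k, i) = exp(-r*dt) * [p * V(k+1, i) + (1-p) * V(k+1, i+1)]; then take max(V_cont, immediate exercise) for American.
  V(2,0) = exp(-r*dt) * [p*175.290708 + (1-p)*42.640833] = 100.320263; exercise = 98.709676; V(2,0) = max -> 100.320263
  V(2,1) = exp(-r*dt) * [p*42.640833 + (1-p)*0.000000] = 18.740853; exercise = 1.590000; V(2,1) = max -> 18.740853
  V(2,2) = exp(-r*dt) * [p*0.000000 + (1-p)*0.000000] = 0.000000; exercise = 0.000000; V(2,2) = max -> 0.000000
  V(1,0) = exp(-r*dt) * [p*100.320263 + (1-p)*18.740853] = 54.322540; exercise = 42.640833; V(1,0) = max -> 54.322540
  V(1,1) = exp(-r*dt) * [p*18.740853 + (1-p)*0.000000] = 8.236696; exercise = 0.000000; V(1,1) = max -> 8.236696
  V(0,0) = exp(-r*dt) * [p*54.322540 + (1-p)*8.236696] = 28.371725; exercise = 1.590000; V(0,0) = max -> 28.371725

Answer: Price = V(0,0) = 28.3717


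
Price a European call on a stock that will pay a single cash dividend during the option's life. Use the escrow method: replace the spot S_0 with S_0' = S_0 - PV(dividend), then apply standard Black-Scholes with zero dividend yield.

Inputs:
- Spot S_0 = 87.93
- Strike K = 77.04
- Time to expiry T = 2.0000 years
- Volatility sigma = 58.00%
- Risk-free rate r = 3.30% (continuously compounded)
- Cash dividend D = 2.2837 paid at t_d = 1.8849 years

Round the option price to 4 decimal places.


PV(D) = D * exp(-r * t_d) = 2.2837 * 0.93969333 = 2.14597766
S_0' = S_0 - PV(D) = 87.9300 - 2.14597766 = 85.78402234
d1 = (ln(S_0'/K) + (r + sigma^2/2)*T) / (sigma*sqrt(T)) = 0.62165415
d2 = d1 - sigma*sqrt(T) = -0.19858972
exp(-rT) = 0.93613086
N(d1) = 0.73291535; N(d2) = 0.42129185
C = S_0' * N(d1) - K * exp(-rT) * N(d2) = 85.78402234 * 0.73291535 - 77.0400 * 0.93613086 * 0.42129185 = 32.4891

Answer: Price = 32.4891


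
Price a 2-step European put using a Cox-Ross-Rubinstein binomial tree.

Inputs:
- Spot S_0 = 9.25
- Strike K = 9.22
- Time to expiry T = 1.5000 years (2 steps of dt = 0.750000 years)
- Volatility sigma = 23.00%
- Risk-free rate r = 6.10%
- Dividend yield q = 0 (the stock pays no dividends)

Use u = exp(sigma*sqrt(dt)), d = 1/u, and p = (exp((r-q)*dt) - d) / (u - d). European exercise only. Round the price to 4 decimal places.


Answer: Price = V(0,0) = 0.5147

Derivation:
dt = T/N = 0.750000
u = exp(sigma*sqrt(dt)) = 1.220409; d = 1/u = 0.819398
p = (exp((r-q)*dt) - d) / (u - d) = 0.567104
Discount per step: exp(-r*dt) = 0.955281
Stock lattice S(k, i) with i counting down-moves:
  k=0: S(0,0) = 9.2500
  k=1: S(1,0) = 11.2888; S(1,1) = 7.5794
  k=2: S(2,0) = 13.7769; S(2,1) = 9.2500; S(2,2) = 6.2106
Terminal payoffs V(N, i) = max(K - S_T, 0):
  V(2,0) = 0.000000; V(2,1) = 0.000000; V(2,2) = 3.009435
Backward induction: V(k, i) = exp(-r*dt) * [p * V(k+1, i) + (1-p) * V(k+1, i+1)].
  V(1,0) = exp(-r*dt) * [p*0.000000 + (1-p)*0.000000] = 0.000000
  V(1,1) = exp(-r*dt) * [p*0.000000 + (1-p)*3.009435] = 1.244513
  V(0,0) = exp(-r*dt) * [p*0.000000 + (1-p)*1.244513] = 0.514652


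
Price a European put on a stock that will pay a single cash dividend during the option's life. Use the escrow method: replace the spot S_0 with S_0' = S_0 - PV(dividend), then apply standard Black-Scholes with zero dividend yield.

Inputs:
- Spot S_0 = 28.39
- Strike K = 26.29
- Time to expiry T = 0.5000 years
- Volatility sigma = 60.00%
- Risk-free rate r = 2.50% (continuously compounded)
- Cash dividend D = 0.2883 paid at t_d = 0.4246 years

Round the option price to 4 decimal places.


PV(D) = D * exp(-r * t_d) = 0.2883 * 0.98944114 = 0.28525588
S_0' = S_0 - PV(D) = 28.3900 - 0.28525588 = 28.10474412
d1 = (ln(S_0'/K) + (r + sigma^2/2)*T) / (sigma*sqrt(T)) = 0.39892549
d2 = d1 - sigma*sqrt(T) = -0.02533857
exp(-rT) = 0.98757780
N(-d1) = 0.34497405; N(-d2) = 0.51010755
P = K * exp(-rT) * N(-d2) - S_0' * N(-d1) = 26.2900 * 0.98757780 * 0.51010755 - 28.10474412 * 0.34497405 = 3.5487

Answer: Price = 3.5487


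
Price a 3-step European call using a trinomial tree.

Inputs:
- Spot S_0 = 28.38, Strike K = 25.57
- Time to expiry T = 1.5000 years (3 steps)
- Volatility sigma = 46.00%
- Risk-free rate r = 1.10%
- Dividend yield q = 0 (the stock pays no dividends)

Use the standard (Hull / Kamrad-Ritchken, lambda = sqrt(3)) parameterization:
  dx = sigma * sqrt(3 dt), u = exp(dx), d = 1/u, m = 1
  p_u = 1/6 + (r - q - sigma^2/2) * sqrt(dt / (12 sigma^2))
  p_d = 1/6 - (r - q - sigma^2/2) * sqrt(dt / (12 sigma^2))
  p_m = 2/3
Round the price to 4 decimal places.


Answer: Price = V(0,0) = 7.4445

Derivation:
dt = T/N = 0.500000; dx = sigma*sqrt(3*dt) = 0.563383
u = exp(dx) = 1.756604; d = 1/u = 0.569280
p_u = 0.124599, p_m = 0.666667, p_d = 0.208734
Discount per step: exp(-r*dt) = 0.994515
Stock lattice S(k, j) with j the centered position index:
  k=0: S(0,+0) = 28.3800
  k=1: S(1,-1) = 16.1562; S(1,+0) = 28.3800; S(1,+1) = 49.8524
  k=2: S(2,-2) = 9.1974; S(2,-1) = 16.1562; S(2,+0) = 28.3800; S(2,+1) = 49.8524; S(2,+2) = 87.5710
  k=3: S(3,-3) = 5.2359; S(3,-2) = 9.1974; S(3,-1) = 16.1562; S(3,+0) = 28.3800; S(3,+1) = 49.8524; S(3,+2) = 87.5710; S(3,+3) = 153.8276
Terminal payoffs V(N, j) = max(S_T - K, 0):
  V(3,-3) = 0.000000; V(3,-2) = 0.000000; V(3,-1) = 0.000000; V(3,+0) = 2.810000; V(3,+1) = 24.282434; V(3,+2) = 62.001005; V(3,+3) = 128.257615
Backward induction: V(k, j) = exp(-r*dt) * [p_u * V(k+1, j+1) + p_m * V(k+1, j) + p_d * V(k+1, j-1)]
  V(2,-2) = exp(-r*dt) * [p_u*0.000000 + p_m*0.000000 + p_d*0.000000] = 0.000000
  V(2,-1) = exp(-r*dt) * [p_u*2.810000 + p_m*0.000000 + p_d*0.000000] = 0.348204
  V(2,+0) = exp(-r*dt) * [p_u*24.282434 + p_m*2.810000 + p_d*0.000000] = 4.872039
  V(2,+1) = exp(-r*dt) * [p_u*62.001005 + p_m*24.282434 + p_d*2.810000] = 24.365735
  V(2,+2) = exp(-r*dt) * [p_u*128.257615 + p_m*62.001005 + p_d*24.282434] = 62.041221
  V(1,-1) = exp(-r*dt) * [p_u*4.872039 + p_m*0.348204 + p_d*0.000000] = 0.834586
  V(1,+0) = exp(-r*dt) * [p_u*24.365735 + p_m*4.872039 + p_d*0.348204] = 6.321797
  V(1,+1) = exp(-r*dt) * [p_u*62.041221 + p_m*24.365735 + p_d*4.872039] = 24.854005
  V(0,+0) = exp(-r*dt) * [p_u*24.854005 + p_m*6.321797 + p_d*0.834586] = 7.444473


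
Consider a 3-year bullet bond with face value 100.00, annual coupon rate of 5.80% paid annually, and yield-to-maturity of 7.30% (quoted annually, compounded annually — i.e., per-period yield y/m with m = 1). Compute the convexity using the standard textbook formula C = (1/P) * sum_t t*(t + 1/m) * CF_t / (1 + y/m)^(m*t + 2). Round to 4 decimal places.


Answer: Convexity = 9.6609

Derivation:
Coupon per period c = face * coupon_rate / m = 5.800000
Periods per year m = 1; per-period yield y/m = 0.073000
Number of cashflows N = 3
Cashflows (t years, CF_t, discount factor 1/(1+y/m)^(m*t), PV):
  t = 1.0000: CF_t = 5.800000, DF = 0.931966, PV = 5.405405
  t = 2.0000: CF_t = 5.800000, DF = 0.868561, PV = 5.037656
  t = 3.0000: CF_t = 105.800000, DF = 0.809470, PV = 85.641941
Price P = sum_t PV_t = 96.085003
Convexity numerator sum_t t*(t + 1/m) * CF_t / (1+y/m)^(m*t + 2):
  t = 1.0000: term = 9.389854
  t = 2.0000: term = 26.253086
  t = 3.0000: term = 892.623475
Convexity = (1/P) * sum = 928.266414 / 96.085003 = 9.660888


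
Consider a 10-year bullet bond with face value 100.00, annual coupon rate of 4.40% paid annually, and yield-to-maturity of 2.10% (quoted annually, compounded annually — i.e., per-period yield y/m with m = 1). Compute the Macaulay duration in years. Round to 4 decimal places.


Answer: Macaulay duration = 8.4765 years

Derivation:
Coupon per period c = face * coupon_rate / m = 4.400000
Periods per year m = 1; per-period yield y/m = 0.021000
Number of cashflows N = 10
Cashflows (t years, CF_t, discount factor 1/(1+y/m)^(m*t), PV):
  t = 1.0000: CF_t = 4.400000, DF = 0.979432, PV = 4.309500
  t = 2.0000: CF_t = 4.400000, DF = 0.959287, PV = 4.220862
  t = 3.0000: CF_t = 4.400000, DF = 0.939556, PV = 4.134047
  t = 4.0000: CF_t = 4.400000, DF = 0.920231, PV = 4.049018
  t = 5.0000: CF_t = 4.400000, DF = 0.901304, PV = 3.965738
  t = 6.0000: CF_t = 4.400000, DF = 0.882766, PV = 3.884170
  t = 7.0000: CF_t = 4.400000, DF = 0.864609, PV = 3.804280
  t = 8.0000: CF_t = 4.400000, DF = 0.846826, PV = 3.726033
  t = 9.0000: CF_t = 4.400000, DF = 0.829408, PV = 3.649396
  t = 10.0000: CF_t = 104.400000, DF = 0.812349, PV = 84.809222
Price P = sum_t PV_t = 120.552267
Macaulay numerator sum_t t * PV_t:
  t * PV_t at t = 1.0000: 4.309500
  t * PV_t at t = 2.0000: 8.441725
  t * PV_t at t = 3.0000: 12.402142
  t * PV_t at t = 4.0000: 16.196072
  t * PV_t at t = 5.0000: 19.828688
  t * PV_t at t = 6.0000: 23.305020
  t * PV_t at t = 7.0000: 26.629960
  t * PV_t at t = 8.0000: 29.808267
  t * PV_t at t = 9.0000: 32.844564
  t * PV_t at t = 10.0000: 848.092217
Macaulay duration D = (sum_t t * PV_t) / P = 1021.858156 / 120.552267 = 8.476474


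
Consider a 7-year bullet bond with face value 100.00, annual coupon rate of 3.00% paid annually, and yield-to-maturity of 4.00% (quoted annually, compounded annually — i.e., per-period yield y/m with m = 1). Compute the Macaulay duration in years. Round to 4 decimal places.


Coupon per period c = face * coupon_rate / m = 3.000000
Periods per year m = 1; per-period yield y/m = 0.040000
Number of cashflows N = 7
Cashflows (t years, CF_t, discount factor 1/(1+y/m)^(m*t), PV):
  t = 1.0000: CF_t = 3.000000, DF = 0.961538, PV = 2.884615
  t = 2.0000: CF_t = 3.000000, DF = 0.924556, PV = 2.773669
  t = 3.0000: CF_t = 3.000000, DF = 0.888996, PV = 2.666989
  t = 4.0000: CF_t = 3.000000, DF = 0.854804, PV = 2.564413
  t = 5.0000: CF_t = 3.000000, DF = 0.821927, PV = 2.465781
  t = 6.0000: CF_t = 3.000000, DF = 0.790315, PV = 2.370944
  t = 7.0000: CF_t = 103.000000, DF = 0.759918, PV = 78.271535
Price P = sum_t PV_t = 93.997945
Macaulay numerator sum_t t * PV_t:
  t * PV_t at t = 1.0000: 2.884615
  t * PV_t at t = 2.0000: 5.547337
  t * PV_t at t = 3.0000: 8.000967
  t * PV_t at t = 4.0000: 10.257650
  t * PV_t at t = 5.0000: 12.328907
  t * PV_t at t = 6.0000: 14.225661
  t * PV_t at t = 7.0000: 547.900743
Macaulay duration D = (sum_t t * PV_t) / P = 601.145882 / 93.997945 = 6.395309

Answer: Macaulay duration = 6.3953 years


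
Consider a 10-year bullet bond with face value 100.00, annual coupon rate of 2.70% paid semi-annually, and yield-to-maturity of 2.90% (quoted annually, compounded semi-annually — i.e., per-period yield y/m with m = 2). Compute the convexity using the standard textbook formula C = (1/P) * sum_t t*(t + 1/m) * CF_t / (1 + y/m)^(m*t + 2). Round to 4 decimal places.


Answer: Convexity = 86.1058

Derivation:
Coupon per period c = face * coupon_rate / m = 1.350000
Periods per year m = 2; per-period yield y/m = 0.014500
Number of cashflows N = 20
Cashflows (t years, CF_t, discount factor 1/(1+y/m)^(m*t), PV):
  t = 0.5000: CF_t = 1.350000, DF = 0.985707, PV = 1.330705
  t = 1.0000: CF_t = 1.350000, DF = 0.971619, PV = 1.311685
  t = 1.5000: CF_t = 1.350000, DF = 0.957732, PV = 1.292938
  t = 2.0000: CF_t = 1.350000, DF = 0.944043, PV = 1.274458
  t = 2.5000: CF_t = 1.350000, DF = 0.930550, PV = 1.256243
  t = 3.0000: CF_t = 1.350000, DF = 0.917250, PV = 1.238287
  t = 3.5000: CF_t = 1.350000, DF = 0.904140, PV = 1.220589
  t = 4.0000: CF_t = 1.350000, DF = 0.891217, PV = 1.203143
  t = 4.5000: CF_t = 1.350000, DF = 0.878479, PV = 1.185947
  t = 5.0000: CF_t = 1.350000, DF = 0.865923, PV = 1.168997
  t = 5.5000: CF_t = 1.350000, DF = 0.853547, PV = 1.152288
  t = 6.0000: CF_t = 1.350000, DF = 0.841347, PV = 1.135819
  t = 6.5000: CF_t = 1.350000, DF = 0.829322, PV = 1.119585
  t = 7.0000: CF_t = 1.350000, DF = 0.817469, PV = 1.103583
  t = 7.5000: CF_t = 1.350000, DF = 0.805785, PV = 1.087810
  t = 8.0000: CF_t = 1.350000, DF = 0.794268, PV = 1.072262
  t = 8.5000: CF_t = 1.350000, DF = 0.782916, PV = 1.056936
  t = 9.0000: CF_t = 1.350000, DF = 0.771726, PV = 1.041830
  t = 9.5000: CF_t = 1.350000, DF = 0.760696, PV = 1.026939
  t = 10.0000: CF_t = 101.350000, DF = 0.749823, PV = 75.994599
Price P = sum_t PV_t = 98.274644
Convexity numerator sum_t t*(t + 1/m) * CF_t / (1+y/m)^(m*t + 2):
  t = 0.5000: term = 0.646469
  t = 1.0000: term = 1.911687
  t = 1.5000: term = 3.768728
  t = 2.0000: term = 6.191437
  t = 2.5000: term = 9.154417
  t = 3.0000: term = 12.633005
  t = 3.5000: term = 16.603259
  t = 4.0000: term = 21.041939
  t = 4.5000: term = 25.926490
  t = 5.0000: term = 31.235024
  t = 5.5000: term = 36.946308
  t = 6.0000: term = 43.039742
  t = 6.5000: term = 49.495349
  t = 7.0000: term = 56.293759
  t = 7.5000: term = 63.416190
  t = 8.0000: term = 70.844438
  t = 8.5000: term = 78.560860
  t = 9.0000: term = 86.548363
  t = 9.5000: term = 94.790387
  t = 10.0000: term = 7752.966760
Convexity = (1/P) * sum = 8462.014608 / 98.274644 = 86.105777


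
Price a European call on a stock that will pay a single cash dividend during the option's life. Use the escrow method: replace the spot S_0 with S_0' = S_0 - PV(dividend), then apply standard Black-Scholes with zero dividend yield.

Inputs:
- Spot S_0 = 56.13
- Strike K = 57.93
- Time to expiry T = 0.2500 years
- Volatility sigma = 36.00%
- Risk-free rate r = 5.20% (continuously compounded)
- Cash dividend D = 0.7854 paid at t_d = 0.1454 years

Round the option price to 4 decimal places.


PV(D) = D * exp(-r * t_d) = 0.7854 * 0.99246771 = 0.77948414
S_0' = S_0 - PV(D) = 56.1300 - 0.77948414 = 55.35051586
d1 = (ln(S_0'/K) + (r + sigma^2/2)*T) / (sigma*sqrt(T)) = -0.09083003
d2 = d1 - sigma*sqrt(T) = -0.27083003
exp(-rT) = 0.98708414
N(d1) = 0.46381382; N(d2) = 0.39326088
C = S_0' * N(d1) - K * exp(-rT) * N(d2) = 55.35051586 * 0.46381382 - 57.9300 * 0.98708414 * 0.39326088 = 3.1850

Answer: Price = 3.1850


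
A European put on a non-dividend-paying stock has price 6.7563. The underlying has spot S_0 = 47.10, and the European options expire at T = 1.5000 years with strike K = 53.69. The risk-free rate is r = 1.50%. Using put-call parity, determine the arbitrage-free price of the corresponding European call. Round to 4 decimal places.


Answer: Call price = 1.3608

Derivation:
Put-call parity: C - P = S_0 * exp(-qT) - K * exp(-rT).
S_0 * exp(-qT) = 47.1000 * 1.00000000 = 47.10000000
K * exp(-rT) = 53.6900 * 0.97775124 = 52.49546392
C = P + S*exp(-qT) - K*exp(-rT)
C = 6.7563 + 47.10000000 - 52.49546392 = 1.3608


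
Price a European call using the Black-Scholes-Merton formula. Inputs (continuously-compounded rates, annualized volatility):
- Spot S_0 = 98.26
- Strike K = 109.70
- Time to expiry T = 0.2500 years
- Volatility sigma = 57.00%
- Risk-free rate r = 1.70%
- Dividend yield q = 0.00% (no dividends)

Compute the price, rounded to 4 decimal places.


d1 = (ln(S/K) + (r - q + 0.5*sigma^2) * T) / (sigma * sqrt(T)) = -0.22901698
d2 = d1 - sigma * sqrt(T) = -0.51401698
exp(-rT) = 0.99575902; exp(-qT) = 1.00000000
C = S_0 * exp(-qT) * N(d1) - K * exp(-rT) * N(d2)
N(d1) = 0.40942786; N(d2) = 0.30362006
C = 98.2600 * 1.00000000 * 0.40942786 - 109.7000 * 0.99575902 * 0.30362006 = 7.0645

Answer: Price = 7.0645


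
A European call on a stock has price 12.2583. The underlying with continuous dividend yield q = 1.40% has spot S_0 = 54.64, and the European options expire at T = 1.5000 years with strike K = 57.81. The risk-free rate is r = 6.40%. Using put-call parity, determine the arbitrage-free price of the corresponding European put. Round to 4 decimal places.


Put-call parity: C - P = S_0 * exp(-qT) - K * exp(-rT).
S_0 * exp(-qT) = 54.6400 * 0.97921896 = 53.50452422
K * exp(-rT) = 57.8100 * 0.90846402 = 52.51830477
P = C - S*exp(-qT) + K*exp(-rT)
P = 12.2583 - 53.50452422 + 52.51830477 = 11.2721

Answer: Put price = 11.2721


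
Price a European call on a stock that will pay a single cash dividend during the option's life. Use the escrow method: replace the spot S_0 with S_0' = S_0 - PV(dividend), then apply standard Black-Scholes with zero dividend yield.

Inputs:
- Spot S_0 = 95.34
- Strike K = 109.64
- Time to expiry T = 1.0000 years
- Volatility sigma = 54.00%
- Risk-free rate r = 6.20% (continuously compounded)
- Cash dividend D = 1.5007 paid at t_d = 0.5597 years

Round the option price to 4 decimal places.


PV(D) = D * exp(-r * t_d) = 1.5007 * 0.96589379 = 1.44951681
S_0' = S_0 - PV(D) = 95.3400 - 1.44951681 = 93.89048319
d1 = (ln(S_0'/K) + (r + sigma^2/2)*T) / (sigma*sqrt(T)) = 0.09764215
d2 = d1 - sigma*sqrt(T) = -0.44235785
exp(-rT) = 0.93988289
N(d1) = 0.53889177; N(d2) = 0.32911514
C = S_0' * N(d1) - K * exp(-rT) * N(d2) = 93.89048319 * 0.53889177 - 109.6400 * 0.93988289 * 0.32911514 = 16.6819

Answer: Price = 16.6819


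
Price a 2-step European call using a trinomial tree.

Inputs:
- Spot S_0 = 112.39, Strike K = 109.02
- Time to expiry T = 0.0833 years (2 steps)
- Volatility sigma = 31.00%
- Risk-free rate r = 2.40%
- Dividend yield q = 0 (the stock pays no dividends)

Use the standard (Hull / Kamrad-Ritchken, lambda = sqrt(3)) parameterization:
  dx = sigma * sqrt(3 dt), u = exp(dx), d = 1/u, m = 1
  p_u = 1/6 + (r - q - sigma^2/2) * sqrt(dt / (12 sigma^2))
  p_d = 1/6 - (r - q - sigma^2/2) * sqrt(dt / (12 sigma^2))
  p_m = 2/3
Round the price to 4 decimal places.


dt = T/N = 0.041650; dx = sigma*sqrt(3*dt) = 0.109580
u = exp(dx) = 1.115809; d = 1/u = 0.896211
p_u = 0.162096, p_m = 0.666667, p_d = 0.171237
Discount per step: exp(-r*dt) = 0.999001
Stock lattice S(k, j) with j the centered position index:
  k=0: S(0,+0) = 112.3900
  k=1: S(1,-1) = 100.7251; S(1,+0) = 112.3900; S(1,+1) = 125.4058
  k=2: S(2,-2) = 90.2710; S(2,-1) = 100.7251; S(2,+0) = 112.3900; S(2,+1) = 125.4058; S(2,+2) = 139.9289
Terminal payoffs V(N, j) = max(S_T - K, 0):
  V(2,-2) = 0.000000; V(2,-1) = 0.000000; V(2,+0) = 3.370000; V(2,+1) = 16.385764; V(2,+2) = 30.908870
Backward induction: V(k, j) = exp(-r*dt) * [p_u * V(k+1, j+1) + p_m * V(k+1, j) + p_d * V(k+1, j-1)]
  V(1,-1) = exp(-r*dt) * [p_u*3.370000 + p_m*0.000000 + p_d*0.000000] = 0.545718
  V(1,+0) = exp(-r*dt) * [p_u*16.385764 + p_m*3.370000 + p_d*0.000000] = 4.897837
  V(1,+1) = exp(-r*dt) * [p_u*30.908870 + p_m*16.385764 + p_d*3.370000] = 16.494623
  V(0,+0) = exp(-r*dt) * [p_u*16.494623 + p_m*4.897837 + p_d*0.545718] = 6.026359

Answer: Price = V(0,0) = 6.0264


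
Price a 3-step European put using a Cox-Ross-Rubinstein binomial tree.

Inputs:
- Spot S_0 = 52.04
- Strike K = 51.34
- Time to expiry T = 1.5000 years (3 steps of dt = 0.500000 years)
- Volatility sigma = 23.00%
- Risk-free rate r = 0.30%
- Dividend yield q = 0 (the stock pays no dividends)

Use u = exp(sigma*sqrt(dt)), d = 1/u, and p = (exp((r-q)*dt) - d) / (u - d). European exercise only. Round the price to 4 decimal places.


dt = T/N = 0.500000
u = exp(sigma*sqrt(dt)) = 1.176607; d = 1/u = 0.849902
p = (exp((r-q)*dt) - d) / (u - d) = 0.464025
Discount per step: exp(-r*dt) = 0.998501
Stock lattice S(k, i) with i counting down-moves:
  k=0: S(0,0) = 52.0400
  k=1: S(1,0) = 61.2306; S(1,1) = 44.2289
  k=2: S(2,0) = 72.0443; S(2,1) = 52.0400; S(2,2) = 37.5902
  k=3: S(3,0) = 84.7678; S(3,1) = 61.2306; S(3,2) = 44.2289; S(3,3) = 31.9480
Terminal payoffs V(N, i) = max(K - S_T, 0):
  V(3,0) = 0.000000; V(3,1) = 0.000000; V(3,2) = 7.111114; V(3,3) = 19.392019
Backward induction: V(k, i) = exp(-r*dt) * [p * V(k+1, i) + (1-p) * V(k+1, i+1)].
  V(2,0) = exp(-r*dt) * [p*0.000000 + (1-p)*0.000000] = 0.000000
  V(2,1) = exp(-r*dt) * [p*0.000000 + (1-p)*7.111114] = 3.805663
  V(2,2) = exp(-r*dt) * [p*7.111114 + (1-p)*19.392019] = 13.672842
  V(1,0) = exp(-r*dt) * [p*0.000000 + (1-p)*3.805663] = 2.036681
  V(1,1) = exp(-r*dt) * [p*3.805663 + (1-p)*13.672842] = 9.080588
  V(0,0) = exp(-r*dt) * [p*2.036681 + (1-p)*9.080588] = 5.803324

Answer: Price = V(0,0) = 5.8033


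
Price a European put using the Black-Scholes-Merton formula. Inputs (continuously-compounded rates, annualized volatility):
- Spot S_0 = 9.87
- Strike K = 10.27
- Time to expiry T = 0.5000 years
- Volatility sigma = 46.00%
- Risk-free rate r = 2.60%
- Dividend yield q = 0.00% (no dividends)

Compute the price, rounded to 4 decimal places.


d1 = (ln(S/K) + (r - q + 0.5*sigma^2) * T) / (sigma * sqrt(T)) = 0.08046515
d2 = d1 - sigma * sqrt(T) = -0.24480397
exp(-rT) = 0.98708414; exp(-qT) = 1.00000000
P = K * exp(-rT) * N(-d2) - S_0 * exp(-qT) * N(-d1)
N(-d1) = 0.46793366; N(-d2) = 0.59669589
P = 10.2700 * 0.98708414 * 0.59669589 - 9.8700 * 1.00000000 * 0.46793366 = 1.4304

Answer: Price = 1.4304


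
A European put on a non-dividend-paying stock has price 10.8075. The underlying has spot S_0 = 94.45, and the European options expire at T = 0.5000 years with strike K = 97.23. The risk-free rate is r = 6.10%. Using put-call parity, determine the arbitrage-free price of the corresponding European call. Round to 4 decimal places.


Answer: Call price = 10.9482

Derivation:
Put-call parity: C - P = S_0 * exp(-qT) - K * exp(-rT).
S_0 * exp(-qT) = 94.4500 * 1.00000000 = 94.45000000
K * exp(-rT) = 97.2300 * 0.96996043 = 94.30925281
C = P + S*exp(-qT) - K*exp(-rT)
C = 10.8075 + 94.45000000 - 94.30925281 = 10.9482


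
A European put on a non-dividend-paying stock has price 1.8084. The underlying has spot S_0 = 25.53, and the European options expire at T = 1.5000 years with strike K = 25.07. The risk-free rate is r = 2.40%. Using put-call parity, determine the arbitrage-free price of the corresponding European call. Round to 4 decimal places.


Put-call parity: C - P = S_0 * exp(-qT) - K * exp(-rT).
S_0 * exp(-qT) = 25.5300 * 1.00000000 = 25.53000000
K * exp(-rT) = 25.0700 * 0.96464029 = 24.18353216
C = P + S*exp(-qT) - K*exp(-rT)
C = 1.8084 + 25.53000000 - 24.18353216 = 3.1549

Answer: Call price = 3.1549


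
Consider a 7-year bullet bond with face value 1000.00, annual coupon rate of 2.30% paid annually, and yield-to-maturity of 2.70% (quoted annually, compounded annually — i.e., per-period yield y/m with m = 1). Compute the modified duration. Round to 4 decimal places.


Coupon per period c = face * coupon_rate / m = 23.000000
Periods per year m = 1; per-period yield y/m = 0.027000
Number of cashflows N = 7
Cashflows (t years, CF_t, discount factor 1/(1+y/m)^(m*t), PV):
  t = 1.0000: CF_t = 23.000000, DF = 0.973710, PV = 22.395326
  t = 2.0000: CF_t = 23.000000, DF = 0.948111, PV = 21.806549
  t = 3.0000: CF_t = 23.000000, DF = 0.923185, PV = 21.233252
  t = 4.0000: CF_t = 23.000000, DF = 0.898914, PV = 20.675026
  t = 5.0000: CF_t = 23.000000, DF = 0.875282, PV = 20.131476
  t = 6.0000: CF_t = 23.000000, DF = 0.852270, PV = 19.602216
  t = 7.0000: CF_t = 1023.000000, DF = 0.829864, PV = 848.950813
Price P = sum_t PV_t = 974.794658
First compute Macaulay numerator sum_t t * PV_t:
  t * PV_t at t = 1.0000: 22.395326
  t * PV_t at t = 2.0000: 43.613099
  t * PV_t at t = 3.0000: 63.699755
  t * PV_t at t = 4.0000: 82.700103
  t * PV_t at t = 5.0000: 100.657380
  t * PV_t at t = 6.0000: 117.613297
  t * PV_t at t = 7.0000: 5942.655690
Macaulay duration D = 6373.334651 / 974.794658 = 6.538130
Modified duration = D / (1 + y/m) = 6.538130 / (1 + 0.027000) = 6.366242

Answer: Modified duration = 6.3662
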